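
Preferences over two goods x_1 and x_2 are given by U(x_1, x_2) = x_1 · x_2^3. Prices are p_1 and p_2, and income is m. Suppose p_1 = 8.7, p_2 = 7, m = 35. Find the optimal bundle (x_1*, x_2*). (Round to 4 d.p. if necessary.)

x_1* = 1.0057, x_2* = 3.75

The MRS is (1/3)·x_2/x_1. Set MRS = p_1/p_2.
Rearranging, p_2·x_2 = 3·p_1·x_1. Substituting into the budget gives p_1·x_1·(1 + 3) = m.
Demand: x_1*(p_1,p_2,m) = 0.25·m/p_1 and x_2* = 0.75·m/p_2.
At p_1=8.7, p_2=7, m=35: x_1* = 0.25·35/8.7 = 1.0057, x_2* = 3.75.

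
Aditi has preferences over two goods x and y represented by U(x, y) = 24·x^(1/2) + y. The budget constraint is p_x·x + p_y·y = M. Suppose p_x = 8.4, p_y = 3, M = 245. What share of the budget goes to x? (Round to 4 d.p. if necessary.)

share on x = 0.6297

MU_x = 12/√x, MU_y = 1. Tangency: 12/√x = p_x/p_y.
Solve: √x = 12·p_y/p_x, so x*(p_x,p_y) = (12·p_y/p_x)², and y* = (M − p_x·x*)/p_y.
Plugging in: x* = (12·3/8.4)² = 18.3673, y* = 30.2381.
Expenditure on x: 8.4·18.3673 = 154.2857; share = 0.6297.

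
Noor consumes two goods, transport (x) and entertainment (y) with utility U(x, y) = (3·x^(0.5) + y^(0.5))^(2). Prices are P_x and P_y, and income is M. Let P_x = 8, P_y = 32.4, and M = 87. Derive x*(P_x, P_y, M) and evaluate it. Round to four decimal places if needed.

MU_x ∝ 3·x^(-0.5), MU_y ∝ y^(-0.5), so MRS = 3·(y/x)^(0.5) = P_x/P_y.
Solve for the ratio: y/x = [(1/3)·P_x/P_y]^(2).
With the ratio pinned down, the budget gives x* = M/(P_x + P_y·(y/x)) and y* = (y/x)·x*.
Numerically y/x = 0.006774, so x* = 87/(8 + 32.4·0.006774) = 10.5846.

x* = 10.5846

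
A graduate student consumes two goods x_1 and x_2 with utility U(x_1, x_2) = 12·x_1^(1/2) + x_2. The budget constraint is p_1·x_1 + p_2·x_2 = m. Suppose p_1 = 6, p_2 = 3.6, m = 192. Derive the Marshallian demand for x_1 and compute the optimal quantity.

MU_x_1 = 6/√x_1, MU_x_2 = 1. Tangency: 6/√x_1 = p_1/p_2.
Solve: √x_1 = 6·p_2/p_1, so x_1*(p_1,p_2) = (6·p_2/p_1)², and x_2* = (m − p_1·x_1*)/p_2.
Plugging in: x_1* = (6·3.6/6)² = 12.96.

x_1* = 12.96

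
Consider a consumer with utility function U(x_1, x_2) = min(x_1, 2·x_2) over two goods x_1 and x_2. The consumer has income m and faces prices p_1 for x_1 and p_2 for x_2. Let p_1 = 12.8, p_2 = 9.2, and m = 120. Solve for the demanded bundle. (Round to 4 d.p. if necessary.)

Leontief preferences: the optimum is at the kink where x_1/2 = x_2/1, i.e. x_2 = (1/2)·x_1.
Budget: p_1·x_1 + p_2·(1/2)·x_1 = m, so (2·p_1 + p_2)·x_1 = 2·m.
Demand: x_1*(p_1,p_2,m) = 2·m/(2·p_1 + p_2), x_2* = m/(2·p_1 + p_2).
Here 2·12.8 + 9.2 = 34.8, giving x_1* = 6.8966 and x_2* = 3.4483.

x_1* = 6.8966, x_2* = 3.4483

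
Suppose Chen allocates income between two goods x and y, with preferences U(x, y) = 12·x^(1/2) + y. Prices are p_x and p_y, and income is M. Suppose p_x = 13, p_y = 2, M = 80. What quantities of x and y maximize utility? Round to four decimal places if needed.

MU_x = 6/√x, MU_y = 1. Tangency: 6/√x = p_x/p_y.
Solve: √x = 6·p_y/p_x, so x*(p_x,p_y) = (6·p_y/p_x)², and y* = (M − p_x·x*)/p_y.
Plugging in: x* = (6·2/13)² = 0.8521, y* = 34.4615.

x* = 0.8521, y* = 34.4615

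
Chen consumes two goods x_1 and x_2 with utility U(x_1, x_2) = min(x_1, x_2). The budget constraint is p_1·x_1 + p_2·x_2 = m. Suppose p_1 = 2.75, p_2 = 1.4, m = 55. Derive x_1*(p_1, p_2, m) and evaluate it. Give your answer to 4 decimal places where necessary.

x_1* = 13.253

With perfect complements, no substitution: consume in ratio x_1:x_2 = 1:1.
Budget: p_1·x_1 + p_2·x_1 = m, so (p_1 + p_2)·x_1 = m.
Demand: x_1*(p_1,p_2,m) = m/(p_1 + p_2), x_2* = m/(p_1 + p_2).
Here 2.75 + 1.4 = 4.15, giving x_1* = 13.253.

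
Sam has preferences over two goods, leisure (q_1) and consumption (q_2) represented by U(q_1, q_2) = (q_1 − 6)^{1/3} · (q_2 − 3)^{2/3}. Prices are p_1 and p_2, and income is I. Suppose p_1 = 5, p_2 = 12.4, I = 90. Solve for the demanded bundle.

q_1* = 7.52, q_2* = 4.2258

Discretionary income = 90 − 6·5 − 3·12.4 = 22.8; q_1* = 6 + 1/3·22.8/5 = 7.52; q_2* = 3 + 2/3·22.8/12.4 = 4.2258.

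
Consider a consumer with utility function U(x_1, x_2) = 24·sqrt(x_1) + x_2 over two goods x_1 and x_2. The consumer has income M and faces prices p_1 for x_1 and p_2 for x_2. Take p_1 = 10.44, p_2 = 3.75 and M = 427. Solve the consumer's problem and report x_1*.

Utility is quasi-linear in x_2; the FOC for x_1 is 12/√x_1 = p_1/p_2.
Solve: √x_1 = 12·p_2/p_1, so x_1*(p_1,p_2) = (12·p_2/p_1)², and x_2* = (M − p_1·x_1*)/p_2.
Plugging in: x_1* = (12·3.75/10.44)² = 18.5791.

x_1* = 18.5791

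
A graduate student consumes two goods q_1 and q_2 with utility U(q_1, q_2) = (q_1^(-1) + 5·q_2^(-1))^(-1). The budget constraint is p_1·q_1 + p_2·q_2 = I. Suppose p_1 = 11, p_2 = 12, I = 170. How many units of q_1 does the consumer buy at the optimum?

Numerically q_2/q_1 = 2.140872, so q_1* = 170/(11 + 12·2.140872) = 4.6334.

q_1* = 4.6334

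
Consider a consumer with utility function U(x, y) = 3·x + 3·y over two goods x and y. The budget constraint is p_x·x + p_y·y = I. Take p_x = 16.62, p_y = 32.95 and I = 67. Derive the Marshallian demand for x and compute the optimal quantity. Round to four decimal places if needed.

Perfect substitutes: compare marginal utility per dollar. 3/p_x vs 3/p_y → 0.1805 vs 0.091.
x gives more utility per dollar, so spend all income on x: x* = I/p_x, y* = 0.
Numerically: x* = 4.0313, y* = 0.

x* = 4.0313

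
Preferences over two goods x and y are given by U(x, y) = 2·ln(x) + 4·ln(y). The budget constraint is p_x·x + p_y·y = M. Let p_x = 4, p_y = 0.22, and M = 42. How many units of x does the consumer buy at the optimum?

MU_x/MU_y = (2·y)/(4·x); tangency sets this equal to p_x/p_y.
Rearranging, p_y·y = 2·p_x·x. Substituting into the budget gives p_x·x·(1 + 2) = M.
Demand: x*(p_x,p_y,M) = 1/3·M/p_x and y* = 2/3·M/p_y.
At p_x=4, p_y=0.22, M=42: x* = 1/3·42/4 = 3.5.

x* = 3.5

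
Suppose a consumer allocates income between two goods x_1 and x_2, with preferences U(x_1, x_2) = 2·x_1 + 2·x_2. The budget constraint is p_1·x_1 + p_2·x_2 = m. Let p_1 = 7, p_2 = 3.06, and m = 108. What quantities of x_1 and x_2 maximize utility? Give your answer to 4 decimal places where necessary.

x_1* = 0, x_2* = 35.2941

x_2 gives more utility per dollar, so spend all income on x_2: x_2* = m/p_2, x_1* = 0.
Numerically: x_1* = 0, x_2* = 35.2941.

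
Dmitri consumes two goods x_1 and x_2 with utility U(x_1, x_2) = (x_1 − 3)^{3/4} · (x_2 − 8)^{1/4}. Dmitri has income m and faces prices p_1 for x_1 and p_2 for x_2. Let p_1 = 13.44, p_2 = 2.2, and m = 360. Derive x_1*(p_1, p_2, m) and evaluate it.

After buying the subsistence bundle (3, 8), a share 0.75 of the remaining income goes to x_1: x_1* = 3 + 0.75·(m − 3p_1 − 8p_2)/p_1.
Discretionary income = 360 − 3·13.44 − 8·2.2 = 302.08; x_1* = 3 + 0.75·302.08/13.44 = 19.8571.

x_1* = 19.8571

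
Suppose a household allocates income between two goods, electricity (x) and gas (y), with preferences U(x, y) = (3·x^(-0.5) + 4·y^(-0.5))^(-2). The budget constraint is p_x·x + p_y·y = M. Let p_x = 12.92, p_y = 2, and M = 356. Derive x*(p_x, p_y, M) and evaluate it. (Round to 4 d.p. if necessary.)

Substitute y = (y/x)·x into the budget: x* = M/(p_x + p_y·(y/x)).
Numerically y/x = 4.201917, so x* = 356/(12.92 + 2·4.201917) = 16.6949.

x* = 16.6949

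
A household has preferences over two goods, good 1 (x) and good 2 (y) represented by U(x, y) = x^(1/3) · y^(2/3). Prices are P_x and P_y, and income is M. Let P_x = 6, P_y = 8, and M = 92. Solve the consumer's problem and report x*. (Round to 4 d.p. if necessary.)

x* = 5.1111

At P_x=6, P_y=8, M=92: x* = 1/3·92/6 = 5.1111.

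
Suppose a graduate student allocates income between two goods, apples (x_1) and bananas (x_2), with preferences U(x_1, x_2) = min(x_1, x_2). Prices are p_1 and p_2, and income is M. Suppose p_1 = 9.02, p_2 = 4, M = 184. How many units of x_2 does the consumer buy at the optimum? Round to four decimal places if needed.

Leontief preferences: the optimum is at the kink where x_1/1 = x_2/1, i.e. x_2 = x_1.
Budget: p_1·x_1 + p_2·x_1 = M, so (p_1 + p_2)·x_1 = M.
Demand: x_1*(p_1,p_2,M) = M/(p_1 + p_2), x_2* = M/(p_1 + p_2).
Here 9.02 + 4 = 13.02, giving x_2* = 14.1321.

x_2* = 14.1321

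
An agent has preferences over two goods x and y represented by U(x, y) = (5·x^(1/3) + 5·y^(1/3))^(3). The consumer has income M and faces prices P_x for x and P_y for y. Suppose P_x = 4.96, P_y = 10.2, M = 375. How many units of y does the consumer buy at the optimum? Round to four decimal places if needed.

y* = 15.1044

MU_x ∝ 5·x^(-2/3), MU_y ∝ 5·y^(-2/3), so MRS = (y/x)^(2/3) = P_x/P_y.
Solve for the ratio: y/x = [P_x/P_y]^(1.5).
Substitute y = (y/x)·x into the budget: x* = M/(P_x + P_y·(y/x)).
Numerically y/x = 0.339096, so x* = 375/(4.96 + 10.2·0.339096) = 44.5433 and y* = 0.339096·44.5433 = 15.1044.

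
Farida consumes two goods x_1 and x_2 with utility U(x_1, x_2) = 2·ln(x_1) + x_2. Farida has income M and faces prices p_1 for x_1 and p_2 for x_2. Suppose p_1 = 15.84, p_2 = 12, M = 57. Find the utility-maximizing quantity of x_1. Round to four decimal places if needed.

MU_x_1 = 2/x_1, MU_x_2 = 1. Tangency: 2/x_1 = p_1/p_2.
So x_1*(p_1,p_2) = 2·p_2/p_1, independent of income; and x_2* = (M − 2·p_2)/p_2.
At the given prices: x_1* = 2·12/15.84 = 1.5152.

x_1* = 1.5152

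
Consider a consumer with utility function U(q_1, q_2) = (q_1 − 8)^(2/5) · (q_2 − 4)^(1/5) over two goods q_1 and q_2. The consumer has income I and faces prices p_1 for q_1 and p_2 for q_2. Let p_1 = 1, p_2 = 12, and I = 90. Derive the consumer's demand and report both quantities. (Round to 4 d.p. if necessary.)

q_1* = 30.6667, q_2* = 4.9444

This is Cobb-Douglas in (q_1−8, q_2−4): tangency gives 0.4·p_2·(q_2−4) = 0.2·p_1·(q_1−8).
After buying the subsistence bundle (8, 4), a share 2/3 of the remaining income goes to q_1: q_1* = 8 + 2/3·(I − 8p_1 − 4p_2)/p_1.
Discretionary income = 90 − 8·1 − 4·12 = 34; q_1* = 8 + 2/3·34/1 = 30.6667; q_2* = 4 + 1/3·34/12 = 4.9444.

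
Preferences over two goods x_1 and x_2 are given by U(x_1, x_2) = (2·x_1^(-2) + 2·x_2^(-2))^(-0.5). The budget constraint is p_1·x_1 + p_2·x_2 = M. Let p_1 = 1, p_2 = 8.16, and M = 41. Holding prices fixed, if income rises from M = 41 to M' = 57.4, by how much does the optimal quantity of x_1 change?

Δx_1* = 3.2455

From the CES first-order condition, (x_2/x_1)^(3) = p_1/p_2.
Solve for the ratio: x_2/x_1 = [p_1/p_2]^(1/3).
With the ratio pinned down, the budget gives x_1* = M/(p_1 + p_2·(x_2/x_1)) and x_2* = (x_2/x_1)·x_1*.
Numerically x_2/x_1 = 0.49671, so x_1* = 41/(1 + 8.16·0.49671) = 8.1137.
At M' = 57.4: x_1* = 11.3592. Change: 11.3592 − 8.1137 = 3.2455.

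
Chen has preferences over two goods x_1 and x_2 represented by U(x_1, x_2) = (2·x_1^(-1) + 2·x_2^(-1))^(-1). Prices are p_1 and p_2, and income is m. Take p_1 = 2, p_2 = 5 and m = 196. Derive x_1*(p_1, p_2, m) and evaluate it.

x_1* = 37.9677

MU_x_1 ∝ 2·x_1^(-2), MU_x_2 ∝ 2·x_2^(-2), so MRS = (x_2/x_1)^(2) = p_1/p_2.
Hence x_2/x_1 = (p_1/p_2)^(1/(2)), i.e. raised to the 0.5 power.
With the ratio pinned down, the budget gives x_1* = m/(p_1 + p_2·(x_2/x_1)) and x_2* = (x_2/x_1)·x_1*.
Numerically x_2/x_1 = 0.632456, so x_1* = 196/(2 + 5·0.632456) = 37.9677.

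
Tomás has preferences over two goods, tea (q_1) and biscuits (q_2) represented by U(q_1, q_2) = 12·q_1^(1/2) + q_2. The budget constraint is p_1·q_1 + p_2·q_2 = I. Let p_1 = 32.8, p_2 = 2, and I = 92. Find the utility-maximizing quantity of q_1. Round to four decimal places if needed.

q_1* = 0.1338

Set MRS = p_1/p_2: 6·q_1^(−1/2) = p_1/p_2.
Solve: √q_1 = 6·p_2/p_1, so q_1*(p_1,p_2) = (6·p_2/p_1)², and q_2* = (I − p_1·q_1*)/p_2.
Plugging in: q_1* = (6·2/32.8)² = 0.1338.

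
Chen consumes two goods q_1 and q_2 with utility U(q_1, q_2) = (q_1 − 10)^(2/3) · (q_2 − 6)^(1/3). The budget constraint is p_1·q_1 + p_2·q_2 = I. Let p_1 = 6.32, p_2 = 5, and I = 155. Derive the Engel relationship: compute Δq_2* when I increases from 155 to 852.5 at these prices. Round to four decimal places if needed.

Δq_2* = 46.5

Discretionary income = 155 − 10·6.32 − 6·5 = 61.8; q_2* = 6 + 1/3·61.8/5 = 10.12.
At I' = 852.5: q_2* = 56.62. Change: 56.62 − 10.12 = 46.5.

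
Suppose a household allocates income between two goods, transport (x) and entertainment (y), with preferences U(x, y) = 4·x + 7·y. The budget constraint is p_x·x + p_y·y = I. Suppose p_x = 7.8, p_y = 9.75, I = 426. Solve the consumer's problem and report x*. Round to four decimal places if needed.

x* = 0

Perfect substitutes: compare marginal utility per dollar. 4/p_x vs 7/p_y → 0.5128 vs 0.7179.
y gives more utility per dollar, so spend all income on y: y* = I/p_y, x* = 0.
Numerically: x* = 0, y* = 43.6923.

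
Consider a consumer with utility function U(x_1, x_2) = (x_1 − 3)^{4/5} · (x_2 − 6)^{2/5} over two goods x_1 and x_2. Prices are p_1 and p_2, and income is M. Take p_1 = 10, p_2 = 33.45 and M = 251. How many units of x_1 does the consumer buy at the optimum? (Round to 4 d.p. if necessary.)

x_1* = 4.3533

MRS = 2·(x_2−6)/(x_1−3). Tangency with p_1/p_2 gives x_2−6 = (1/2)·(p_1/p_2)·(x_1−3).
After buying the subsistence bundle (3, 6), a share 2/3 of the remaining income goes to x_1: x_1* = 3 + 2/3·(M − 3p_1 − 6p_2)/p_1.
Discretionary income = 251 − 3·10 − 6·33.45 = 20.3; x_1* = 3 + 2/3·20.3/10 = 4.3533.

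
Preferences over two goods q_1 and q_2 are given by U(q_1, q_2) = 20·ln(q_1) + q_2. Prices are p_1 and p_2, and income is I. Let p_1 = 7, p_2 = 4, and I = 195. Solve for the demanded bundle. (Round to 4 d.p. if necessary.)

At the given prices: q_1* = 20·4/7 = 11.4286, and q_2* = 28.75.

q_1* = 11.4286, q_2* = 28.75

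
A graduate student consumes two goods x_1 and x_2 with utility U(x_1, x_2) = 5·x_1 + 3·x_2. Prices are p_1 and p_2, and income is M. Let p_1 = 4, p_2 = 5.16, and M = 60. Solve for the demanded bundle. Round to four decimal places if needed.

x_1* = 15, x_2* = 0

Perfect substitutes: compare marginal utility per dollar. 5/p_1 vs 3/p_2 → 1.25 vs 0.5814.
x_1 gives more utility per dollar, so spend all income on x_1: x_1* = M/p_1, x_2* = 0.
Numerically: x_1* = 15, x_2* = 0.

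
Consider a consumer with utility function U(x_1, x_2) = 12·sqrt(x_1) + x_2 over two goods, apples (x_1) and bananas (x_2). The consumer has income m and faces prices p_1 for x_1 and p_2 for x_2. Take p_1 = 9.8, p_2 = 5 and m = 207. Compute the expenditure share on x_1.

Utility is quasi-linear in x_2; the FOC for x_1 is 6/√x_1 = p_1/p_2.
Solve: √x_1 = 6·p_2/p_1, so x_1*(p_1,p_2) = (6·p_2/p_1)², and x_2* = (m − p_1·x_1*)/p_2.
Plugging in: x_1* = (6·5/9.8)² = 9.3711, x_2* = 23.0327.
Expenditure on x_1: 9.8·9.3711 = 91.8367; share = 0.4437.

share on x_1 = 0.4437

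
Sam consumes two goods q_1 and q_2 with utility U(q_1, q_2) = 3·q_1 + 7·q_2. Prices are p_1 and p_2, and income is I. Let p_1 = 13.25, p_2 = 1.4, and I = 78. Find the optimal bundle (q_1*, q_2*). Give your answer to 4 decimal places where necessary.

q_1* = 0, q_2* = 55.7143

Numerically: q_1* = 0, q_2* = 55.7143.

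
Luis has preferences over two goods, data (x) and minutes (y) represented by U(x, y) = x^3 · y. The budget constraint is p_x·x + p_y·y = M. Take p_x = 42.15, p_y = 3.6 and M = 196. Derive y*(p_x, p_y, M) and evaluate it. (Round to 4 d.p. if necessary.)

The MRS is 3·y/x. Set MRS = p_x/p_y.
Rearranging, p_y·y = (1/3)·p_x·x. Substituting into the budget gives p_x·x·(1 + (1/3)) = M.
Demand: x*(p_x,p_y,M) = 0.75·M/p_x and y* = 0.25·M/p_y.
At p_x=42.15, p_y=3.6, M=196: y* = 0.25·196/3.6 = 13.6111.

y* = 13.6111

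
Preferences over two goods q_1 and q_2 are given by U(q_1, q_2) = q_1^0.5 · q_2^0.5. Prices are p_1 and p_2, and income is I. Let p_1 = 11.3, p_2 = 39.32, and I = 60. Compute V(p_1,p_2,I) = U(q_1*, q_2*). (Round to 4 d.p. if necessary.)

The MRS is q_2/q_1. Set MRS = p_1/p_2.
Rearranging, p_2·q_2 = p_1·q_1. Substituting into the budget gives p_1·q_1·(1 + 1) = I.
Demand: q_1*(p_1,p_2,I) = 0.5·I/p_1 and q_2* = 0.5·I/p_2.
At p_1=11.3, p_2=39.32, I=60: q_1* = 0.5·60/11.3 = 2.6549, q_2* = 0.763.
Utility at the optimum: U(2.6549, 0.763) = 1.4232.

V = 1.4232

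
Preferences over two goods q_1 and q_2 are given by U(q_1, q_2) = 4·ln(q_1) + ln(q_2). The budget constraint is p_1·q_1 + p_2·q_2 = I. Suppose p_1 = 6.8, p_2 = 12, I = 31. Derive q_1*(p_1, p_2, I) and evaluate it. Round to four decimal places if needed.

Demand: q_1*(p_1,p_2,I) = 0.8·I/p_1 and q_2* = 0.2·I/p_2.
At p_1=6.8, p_2=12, I=31: q_1* = 0.8·31/6.8 = 3.6471.

q_1* = 3.6471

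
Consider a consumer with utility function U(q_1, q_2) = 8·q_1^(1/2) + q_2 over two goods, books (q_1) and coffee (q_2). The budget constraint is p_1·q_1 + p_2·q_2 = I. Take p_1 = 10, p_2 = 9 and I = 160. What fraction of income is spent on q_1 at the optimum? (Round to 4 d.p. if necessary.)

share on q_1 = 0.81

MU_q_1 = 4/√q_1, MU_q_2 = 1. Tangency: 4/√q_1 = p_1/p_2.
Thus q_1* = (4·p_2/p_1)² — independent of I — with the rest of income spent on q_2.
Plugging in: q_1* = (4·9/10)² = 12.96, q_2* = 3.3778.
Expenditure on q_1: 10·12.96 = 129.6; share = 0.81.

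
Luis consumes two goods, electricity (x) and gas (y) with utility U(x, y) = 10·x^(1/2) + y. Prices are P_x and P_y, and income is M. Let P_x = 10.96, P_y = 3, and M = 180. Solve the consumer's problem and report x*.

x* = 1.8731

Plugging in: x* = (5·3/10.96)² = 1.8731.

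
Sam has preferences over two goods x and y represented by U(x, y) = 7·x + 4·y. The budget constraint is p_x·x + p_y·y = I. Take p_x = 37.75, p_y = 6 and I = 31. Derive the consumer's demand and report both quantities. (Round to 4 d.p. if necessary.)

x* = 0, y* = 5.1667

Linear utility — the consumer picks whichever good has higher MU/price: 7/37.75 = 0.1854 vs 4/6 = 0.6667.
y gives more utility per dollar, so spend all income on y: y* = I/p_y, x* = 0.
Numerically: x* = 0, y* = 5.1667.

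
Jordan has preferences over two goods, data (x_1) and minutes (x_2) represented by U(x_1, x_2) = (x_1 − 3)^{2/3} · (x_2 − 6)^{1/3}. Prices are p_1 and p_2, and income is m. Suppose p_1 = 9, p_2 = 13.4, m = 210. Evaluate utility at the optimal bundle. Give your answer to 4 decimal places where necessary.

V = 5.2826

This is Cobb-Douglas in (x_1−3, x_2−6): tangency gives 2/3·p_2·(x_2−6) = 1/3·p_1·(x_1−3).
Substituting into the budget: x_1* = 3 + 2/3·(m − 3·p_1 − 6·p_2)/p_1, and x_2* = 6 + 1/3·(…)/p_2.
Discretionary income = 210 − 3·9 − 6·13.4 = 102.6; x_1* = 3 + 2/3·102.6/9 = 10.6; x_2* = 6 + 1/3·102.6/13.4 = 8.5522.
Utility at the optimum: U(10.6, 8.5522) = 5.2826.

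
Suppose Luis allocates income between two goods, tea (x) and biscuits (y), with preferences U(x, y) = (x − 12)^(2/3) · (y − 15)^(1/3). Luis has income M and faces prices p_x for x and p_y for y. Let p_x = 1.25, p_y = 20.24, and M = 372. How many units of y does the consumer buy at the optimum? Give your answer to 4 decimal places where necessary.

y* = 15.8794

Let x' = x−12, y' = y−15. MRS = 2·y'/x' = p_x/p_y.
Substituting into the budget: x* = 12 + 2/3·(M − 12·p_x − 15·p_y)/p_x, and y* = 15 + 1/3·(…)/p_y.
Discretionary income = 372 − 12·1.25 − 15·20.24 = 53.4; y* = 15 + 1/3·53.4/20.24 = 15.8794.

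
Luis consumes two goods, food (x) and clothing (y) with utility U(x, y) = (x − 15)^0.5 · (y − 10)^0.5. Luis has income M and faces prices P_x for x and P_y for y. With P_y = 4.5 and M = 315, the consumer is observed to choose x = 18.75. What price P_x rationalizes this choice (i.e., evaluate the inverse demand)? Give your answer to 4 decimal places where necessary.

P_x = 12

This is Cobb-Douglas in (x−15, y−10): tangency gives 0.5·P_y·(y−10) = 0.5·P_x·(x−15).
After buying the subsistence bundle (15, 10), a share 0.5 of the remaining income goes to x: x* = 15 + 0.5·(M − 15P_x − 10P_y)/P_x.
Set x* = 18.75 in the demand function and solve for P_x: P_x = 12.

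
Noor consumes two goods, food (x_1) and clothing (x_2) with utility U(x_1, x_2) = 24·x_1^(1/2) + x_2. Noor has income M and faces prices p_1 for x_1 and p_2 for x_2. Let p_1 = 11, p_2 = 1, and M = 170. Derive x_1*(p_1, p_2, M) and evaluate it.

x_1* = 1.1901

MU_x_1 = 12/√x_1, MU_x_2 = 1. Tangency: 12/√x_1 = p_1/p_2.
Solve: √x_1 = 12·p_2/p_1, so x_1*(p_1,p_2) = (12·p_2/p_1)², and x_2* = (M − p_1·x_1*)/p_2.
Plugging in: x_1* = (12·1/11)² = 1.1901.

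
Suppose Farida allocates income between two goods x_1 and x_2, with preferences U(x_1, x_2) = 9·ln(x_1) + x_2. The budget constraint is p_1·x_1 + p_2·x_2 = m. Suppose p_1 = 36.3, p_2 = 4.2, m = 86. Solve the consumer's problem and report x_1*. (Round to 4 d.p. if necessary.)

MU_x_1 = 9/x_1, MU_x_2 = 1. Tangency: 9/x_1 = p_1/p_2.
So x_1*(p_1,p_2) = 9·p_2/p_1, independent of income; and x_2* = (m − 9·p_2)/p_2.
At the given prices: x_1* = 9·4.2/36.3 = 1.0413.

x_1* = 1.0413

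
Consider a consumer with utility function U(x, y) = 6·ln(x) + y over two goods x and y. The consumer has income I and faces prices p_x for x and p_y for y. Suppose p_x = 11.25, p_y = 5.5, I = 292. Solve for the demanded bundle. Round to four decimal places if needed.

MU_x = 6/x, MU_y = 1. Tangency: 6/x = p_x/p_y.
So x*(p_x,p_y) = 6·p_y/p_x, independent of income; and y* = (I − 6·p_y)/p_y.
At the given prices: x* = 6·5.5/11.25 = 2.9333, and y* = 47.0909.

x* = 2.9333, y* = 47.0909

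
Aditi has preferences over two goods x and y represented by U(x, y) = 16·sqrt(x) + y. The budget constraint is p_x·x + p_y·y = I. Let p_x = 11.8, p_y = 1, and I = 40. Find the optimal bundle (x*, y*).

MU_x = 8/√x, MU_y = 1. Tangency: 8/√x = p_x/p_y.
Solve: √x = 8·p_y/p_x, so x*(p_x,p_y) = (8·p_y/p_x)², and y* = (I − p_x·x*)/p_y.
Plugging in: x* = (8·1/11.8)² = 0.4596, y* = 34.5763.

x* = 0.4596, y* = 34.5763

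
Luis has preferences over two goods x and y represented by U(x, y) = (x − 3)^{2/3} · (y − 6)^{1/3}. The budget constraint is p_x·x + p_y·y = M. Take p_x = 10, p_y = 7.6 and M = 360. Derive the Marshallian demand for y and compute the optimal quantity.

Let x' = x−3, y' = y−6. MRS = 2·y'/x' = p_x/p_y.
After buying the subsistence bundle (3, 6), a share 2/3 of the remaining income goes to x: x* = 3 + 2/3·(M − 3p_x − 6p_y)/p_x.
Discretionary income = 360 − 3·10 − 6·7.6 = 284.4; y* = 6 + 1/3·284.4/7.6 = 18.4737.

y* = 18.4737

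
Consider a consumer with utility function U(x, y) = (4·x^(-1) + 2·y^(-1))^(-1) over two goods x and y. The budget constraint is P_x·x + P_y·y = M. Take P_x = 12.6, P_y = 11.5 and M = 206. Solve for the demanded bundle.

With the ratio pinned down, the budget gives x* = M/(P_x + P_y·(y/x)) and y* = (y/x)·x*.
Numerically y/x = 0.740153, so x* = 206/(12.6 + 11.5·0.740153) = 9.7576 and y* = 0.740153·9.7576 = 7.2221.

x* = 9.7576, y* = 7.2221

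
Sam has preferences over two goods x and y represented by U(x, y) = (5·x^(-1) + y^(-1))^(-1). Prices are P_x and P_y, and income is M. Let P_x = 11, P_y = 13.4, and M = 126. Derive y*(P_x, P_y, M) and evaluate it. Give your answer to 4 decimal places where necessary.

MU_x ∝ 5·x^(-2), MU_y ∝ y^(-2), so MRS = 5·(y/x)^(2) = P_x/P_y.
Hence y/x = ((1/5)·P_x/P_y)^(1/(2)), i.e. raised to the 0.5 power.
With the ratio pinned down, the budget gives x* = M/(P_x + P_y·(y/x)) and y* = (y/x)·x*.
Numerically y/x = 0.40519, so x* = 126/(11 + 13.4·0.40519) = 7.6691 and y* = 0.40519·7.6691 = 3.1074.

y* = 3.1074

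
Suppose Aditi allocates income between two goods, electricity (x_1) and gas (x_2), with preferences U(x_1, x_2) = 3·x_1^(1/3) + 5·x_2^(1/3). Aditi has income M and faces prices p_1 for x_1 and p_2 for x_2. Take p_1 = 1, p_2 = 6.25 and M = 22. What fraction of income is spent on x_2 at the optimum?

MU_x_1 ∝ 3·x_1^(-2/3), MU_x_2 ∝ 5·x_2^(-2/3), so MRS = (3/5)·(x_2/x_1)^(2/3) = p_1/p_2.
Hence x_2/x_1 = ((5/3)·p_1/p_2)^(1/(2/3)), i.e. raised to the 1.5 power.
With the ratio pinned down, the budget gives x_1* = M/(p_1 + p_2·(x_2/x_1)) and x_2* = (x_2/x_1)·x_1*.
Numerically x_2/x_1 = 0.137706, so x_1* = 22/(1 + 6.25·0.137706) = 11.8237 and x_2* = 0.137706·11.8237 = 1.6282.
Expenditure on x_2: 6.25·1.6282 = 10.1763; share = 0.4626.

share on x_2 = 0.4626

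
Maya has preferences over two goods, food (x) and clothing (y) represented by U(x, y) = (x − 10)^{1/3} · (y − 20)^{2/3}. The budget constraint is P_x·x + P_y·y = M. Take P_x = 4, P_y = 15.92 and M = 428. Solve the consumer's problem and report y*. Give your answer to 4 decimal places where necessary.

This is Cobb-Douglas in (x−10, y−20): tangency gives 1/3·P_y·(y−20) = 2/3·P_x·(x−10).
Substituting into the budget: x* = 10 + 1/3·(M − 10·P_x − 20·P_y)/P_x, and y* = 20 + 2/3·(…)/P_y.
Discretionary income = 428 − 10·4 − 20·15.92 = 69.6; y* = 20 + 2/3·69.6/15.92 = 22.9146.

y* = 22.9146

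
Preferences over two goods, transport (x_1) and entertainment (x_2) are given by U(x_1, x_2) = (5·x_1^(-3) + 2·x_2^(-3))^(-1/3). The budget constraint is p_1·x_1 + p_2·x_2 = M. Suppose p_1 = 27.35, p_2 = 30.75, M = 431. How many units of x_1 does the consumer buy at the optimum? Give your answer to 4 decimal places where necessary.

MRS = MU_x_1/MU_x_2 = (5/2)·(x_2/x_1)^(4). Set equal to p_1/p_2.
Solve for the ratio: x_2/x_1 = [(2/5)·p_1/p_2]^(0.25).
With the ratio pinned down, the budget gives x_1* = M/(p_1 + p_2·(x_2/x_1)) and x_2* = (x_2/x_1)·x_1*.
Numerically x_2/x_1 = 0.772312, so x_1* = 431/(27.35 + 30.75·0.772312) = 8.4347.

x_1* = 8.4347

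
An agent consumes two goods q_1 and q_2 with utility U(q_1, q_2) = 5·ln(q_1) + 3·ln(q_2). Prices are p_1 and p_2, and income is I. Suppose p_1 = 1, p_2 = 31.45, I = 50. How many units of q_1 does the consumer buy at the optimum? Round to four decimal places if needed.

MU_q_1/MU_q_2 = (5·q_2)/(3·q_1); tangency sets this equal to p_1/p_2.
Rearranging, p_2·q_2 = (3/5)·p_1·q_1. Substituting into the budget gives p_1·q_1·(1 + (3/5)) = I.
Demand: q_1*(p_1,p_2,I) = 0.625·I/p_1 and q_2* = 0.375·I/p_2.
At p_1=1, p_2=31.45, I=50: q_1* = 0.625·50/1 = 31.25.

q_1* = 31.25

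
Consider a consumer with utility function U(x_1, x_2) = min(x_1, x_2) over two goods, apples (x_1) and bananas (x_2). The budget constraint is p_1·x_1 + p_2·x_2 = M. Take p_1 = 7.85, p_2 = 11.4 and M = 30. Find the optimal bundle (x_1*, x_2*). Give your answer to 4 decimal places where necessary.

x_1* = 1.5584, x_2* = 1.5584

With perfect complements, no substitution: consume in ratio x_1:x_2 = 1:1.
Budget: p_1·x_1 + p_2·x_1 = M, so (p_1 + p_2)·x_1 = M.
Demand: x_1*(p_1,p_2,M) = M/(p_1 + p_2), x_2* = M/(p_1 + p_2).
Here 7.85 + 11.4 = 19.25, giving x_1* = 1.5584 and x_2* = 1.5584.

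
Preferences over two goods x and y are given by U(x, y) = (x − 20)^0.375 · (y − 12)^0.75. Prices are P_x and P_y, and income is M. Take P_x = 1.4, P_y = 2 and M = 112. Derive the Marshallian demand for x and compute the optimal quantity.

This is Cobb-Douglas in (x−20, y−12): tangency gives 0.375·P_y·(y−12) = 0.75·P_x·(x−20).
After buying the subsistence bundle (20, 12), a share 1/3 of the remaining income goes to x: x* = 20 + 1/3·(M − 20P_x − 12P_y)/P_x.
Discretionary income = 112 − 20·1.4 − 12·2 = 60; x* = 20 + 1/3·60/1.4 = 34.2857.

x* = 34.2857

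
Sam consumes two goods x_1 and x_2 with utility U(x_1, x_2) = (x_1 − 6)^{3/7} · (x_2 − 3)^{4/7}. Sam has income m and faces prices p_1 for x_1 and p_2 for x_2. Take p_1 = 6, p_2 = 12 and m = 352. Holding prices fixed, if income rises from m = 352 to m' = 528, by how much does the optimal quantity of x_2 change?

After buying the subsistence bundle (6, 3), a share 3/7 of the remaining income goes to x_1: x_1* = 6 + 3/7·(m − 6p_1 − 3p_2)/p_1.
Discretionary income = 352 − 6·6 − 3·12 = 280; x_2* = 3 + 4/7·280/12 = 16.3333.
At m' = 528: x_2* = 24.7143. Change: 24.7143 − 16.3333 = 8.381.

Δx_2* = 8.381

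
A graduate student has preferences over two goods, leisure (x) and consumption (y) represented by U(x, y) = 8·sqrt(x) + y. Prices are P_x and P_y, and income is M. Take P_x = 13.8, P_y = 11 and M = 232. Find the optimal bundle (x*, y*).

x* = 10.1659, y* = 8.3373

Thus x* = (4·P_y/P_x)² — independent of M — with the rest of income spent on y.
Plugging in: x* = (4·11/13.8)² = 10.1659, y* = 8.3373.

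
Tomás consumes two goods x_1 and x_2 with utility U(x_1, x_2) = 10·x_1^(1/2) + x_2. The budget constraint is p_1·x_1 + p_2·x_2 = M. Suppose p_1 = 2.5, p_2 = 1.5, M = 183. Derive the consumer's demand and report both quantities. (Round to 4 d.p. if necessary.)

x_1* = 9, x_2* = 107

Set MRS = p_1/p_2: 5·x_1^(−1/2) = p_1/p_2.
Solve: √x_1 = 5·p_2/p_1, so x_1*(p_1,p_2) = (5·p_2/p_1)², and x_2* = (M − p_1·x_1*)/p_2.
Plugging in: x_1* = (5·1.5/2.5)² = 9, x_2* = 107.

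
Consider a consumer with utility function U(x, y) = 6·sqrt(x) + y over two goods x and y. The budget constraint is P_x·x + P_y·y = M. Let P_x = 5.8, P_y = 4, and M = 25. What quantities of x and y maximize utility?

x* = 4.2806, y* = 0.0431

Solve: √x = 3·P_y/P_x, so x*(P_x,P_y) = (3·P_y/P_x)², and y* = (M − P_x·x*)/P_y.
Plugging in: x* = (3·4/5.8)² = 4.2806, y* = 0.0431.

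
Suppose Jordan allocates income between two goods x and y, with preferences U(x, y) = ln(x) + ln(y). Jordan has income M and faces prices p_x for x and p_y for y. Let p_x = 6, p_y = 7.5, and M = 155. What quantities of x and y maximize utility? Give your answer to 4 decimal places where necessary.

x* = 12.9167, y* = 10.3333

Tangency: MRS = y/x = p_x/p_y.
Rearranging, p_y·y = p_x·x. Substituting into the budget gives p_x·x·(1 + 1) = M.
Demand: x*(p_x,p_y,M) = 0.5·M/p_x and y* = 0.5·M/p_y.
At p_x=6, p_y=7.5, M=155: x* = 0.5·155/6 = 12.9167, y* = 10.3333.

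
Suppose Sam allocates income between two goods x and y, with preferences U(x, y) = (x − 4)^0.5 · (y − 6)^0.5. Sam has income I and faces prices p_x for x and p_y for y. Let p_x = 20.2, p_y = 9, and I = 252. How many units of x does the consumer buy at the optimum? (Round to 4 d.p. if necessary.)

Discretionary income = 252 − 4·20.2 − 6·9 = 117.2; x* = 4 + 0.5·117.2/20.2 = 6.901.

x* = 6.901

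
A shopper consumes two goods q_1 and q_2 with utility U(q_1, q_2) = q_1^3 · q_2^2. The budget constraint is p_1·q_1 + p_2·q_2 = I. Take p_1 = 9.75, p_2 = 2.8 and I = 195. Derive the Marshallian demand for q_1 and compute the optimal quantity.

MU_q_1/MU_q_2 = (3·q_2)/(2·q_1); tangency sets this equal to p_1/p_2.
So 3·p_2·q_2 = 2·p_1·q_1; combined with the budget, a share 0.6 of income goes to q_1.
Demand: q_1*(p_1,p_2,I) = 0.6·I/p_1 and q_2* = 0.4·I/p_2.
At p_1=9.75, p_2=2.8, I=195: q_1* = 0.6·195/9.75 = 12.

q_1* = 12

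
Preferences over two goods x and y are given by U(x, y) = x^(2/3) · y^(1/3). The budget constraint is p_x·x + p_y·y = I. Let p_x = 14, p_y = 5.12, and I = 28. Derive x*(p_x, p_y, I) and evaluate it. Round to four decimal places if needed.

x* = 1.3333

Demand: x*(p_x,p_y,I) = 2/3·I/p_x and y* = 1/3·I/p_y.
At p_x=14, p_y=5.12, I=28: x* = 2/3·28/14 = 1.3333.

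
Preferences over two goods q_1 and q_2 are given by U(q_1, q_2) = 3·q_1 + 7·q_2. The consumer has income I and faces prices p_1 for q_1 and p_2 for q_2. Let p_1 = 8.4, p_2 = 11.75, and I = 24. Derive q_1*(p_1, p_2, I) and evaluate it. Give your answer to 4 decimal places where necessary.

Linear utility — the consumer picks whichever good has higher MU/price: 3/8.4 = 0.3571 vs 7/11.75 = 0.5957.
q_2 gives more utility per dollar, so spend all income on q_2: q_2* = I/p_2, q_1* = 0.
Numerically: q_1* = 0, q_2* = 2.0426.

q_1* = 0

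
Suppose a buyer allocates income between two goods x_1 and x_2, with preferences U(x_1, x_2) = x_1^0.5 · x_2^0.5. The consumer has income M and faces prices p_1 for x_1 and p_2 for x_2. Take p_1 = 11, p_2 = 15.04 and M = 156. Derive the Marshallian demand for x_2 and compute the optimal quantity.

The MRS is x_2/x_1. Set MRS = p_1/p_2.
Rearranging, p_2·x_2 = p_1·x_1. Substituting into the budget gives p_1·x_1·(1 + 1) = M.
Demand: x_1*(p_1,p_2,M) = 0.5·M/p_1 and x_2* = 0.5·M/p_2.
At p_1=11, p_2=15.04, M=156: x_2* = 0.5·156/15.04 = 5.1862.

x_2* = 5.1862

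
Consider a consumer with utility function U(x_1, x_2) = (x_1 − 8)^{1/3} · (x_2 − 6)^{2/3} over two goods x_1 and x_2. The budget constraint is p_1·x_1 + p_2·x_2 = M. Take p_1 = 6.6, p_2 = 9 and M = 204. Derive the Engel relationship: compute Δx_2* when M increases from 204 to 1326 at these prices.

Let x_1' = x_1−8, x_2' = x_2−6. MRS = (1/2)·x_2'/x_1' = p_1/p_2.
Substituting into the budget: x_1* = 8 + 1/3·(M − 8·p_1 − 6·p_2)/p_1, and x_2* = 6 + 2/3·(…)/p_2.
Discretionary income = 204 − 8·6.6 − 6·9 = 97.2; x_2* = 6 + 2/3·97.2/9 = 13.2.
At M' = 1326: x_2* = 96.3111. Change: 96.3111 − 13.2 = 83.1111.

Δx_2* = 83.1111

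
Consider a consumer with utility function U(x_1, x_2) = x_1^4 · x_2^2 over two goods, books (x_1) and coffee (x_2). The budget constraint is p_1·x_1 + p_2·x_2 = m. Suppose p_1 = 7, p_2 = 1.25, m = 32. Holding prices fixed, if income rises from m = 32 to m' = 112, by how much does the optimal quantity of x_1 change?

The MRS is 2·x_2/x_1. Set MRS = p_1/p_2.
Rearranging, p_2·x_2 = (1/2)·p_1·x_1. Substituting into the budget gives p_1·x_1·(1 + (1/2)) = m.
Demand: x_1*(p_1,p_2,m) = 2/3·m/p_1 and x_2* = 1/3·m/p_2.
At p_1=7, p_2=1.25, m=32: x_1* = 2/3·32/7 = 3.0476.
At m' = 112: x_1* = 10.6667. Change: 10.6667 − 3.0476 = 7.619.

Δx_1* = 7.619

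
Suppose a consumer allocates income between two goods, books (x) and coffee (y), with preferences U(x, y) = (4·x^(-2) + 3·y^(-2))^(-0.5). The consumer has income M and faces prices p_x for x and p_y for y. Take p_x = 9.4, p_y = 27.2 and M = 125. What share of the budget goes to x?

From the CES first-order condition, (4/3)·(y/x)^(3) = p_x/p_y.
Hence y/x = ((3/4)·p_x/p_y)^(1/(3)), i.e. raised to the 1/3 power.
With the ratio pinned down, the budget gives x* = M/(p_x + p_y·(y/x)) and y* = (y/x)·x*.
Numerically y/x = 0.637588, so x* = 125/(9.4 + 27.2·0.637588) = 4.6742 and y* = 0.637588·4.6742 = 2.9802.
Expenditure on x: 9.4·4.6742 = 43.9377; share = 0.3515.

share on x = 0.3515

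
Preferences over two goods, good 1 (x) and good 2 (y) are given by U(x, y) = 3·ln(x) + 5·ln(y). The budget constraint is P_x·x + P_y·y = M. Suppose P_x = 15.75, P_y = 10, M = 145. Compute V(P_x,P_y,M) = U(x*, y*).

Demand: x*(P_x,P_y,M) = 0.375·M/P_x and y* = 0.625·M/P_y.
At P_x=15.75, P_y=10, M=145: x* = 0.375·145/15.75 = 3.4524, y* = 9.0625.
Utility at the optimum: U(3.4524, 9.0625) = 14.7379.

V = 14.7379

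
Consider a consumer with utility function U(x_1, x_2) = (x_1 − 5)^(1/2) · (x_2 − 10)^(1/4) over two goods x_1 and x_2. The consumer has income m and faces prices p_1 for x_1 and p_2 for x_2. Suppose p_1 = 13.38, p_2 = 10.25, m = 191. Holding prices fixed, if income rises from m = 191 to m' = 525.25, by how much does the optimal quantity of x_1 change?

Δx_1* = 16.6542

This is Cobb-Douglas in (x_1−5, x_2−10): tangency gives 0.5·p_2·(x_2−10) = 0.25·p_1·(x_1−5).
Substituting into the budget: x_1* = 5 + 2/3·(m − 5·p_1 − 10·p_2)/p_1, and x_2* = 10 + 1/3·(…)/p_2.
Discretionary income = 191 − 5·13.38 − 10·10.25 = 21.6; x_1* = 5 + 2/3·21.6/13.38 = 6.0762.
At m' = 525.25: x_1* = 22.7304. Change: 22.7304 − 6.0762 = 16.6542.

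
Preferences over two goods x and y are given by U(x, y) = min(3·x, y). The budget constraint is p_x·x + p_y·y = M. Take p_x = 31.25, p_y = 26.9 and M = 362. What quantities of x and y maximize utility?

Leontief preferences: the optimum is at the kink where x/1 = y/3, i.e. y = 3·x.
Budget: p_x·x + p_y·3·x = M, so (p_x + 3·p_y)·x = M.
Demand: x*(p_x,p_y,M) = M/(p_x + 3·p_y), y* = 3·M/(p_x + 3·p_y).
Here 31.25 + 3·26.9 = 111.95, giving x* = 3.2336 and y* = 9.7008.

x* = 3.2336, y* = 9.7008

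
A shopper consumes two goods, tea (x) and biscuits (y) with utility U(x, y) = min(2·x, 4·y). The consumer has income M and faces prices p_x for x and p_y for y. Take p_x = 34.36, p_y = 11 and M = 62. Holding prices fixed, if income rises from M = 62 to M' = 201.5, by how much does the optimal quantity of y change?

Δy* = 1.7499

Leontief preferences: the optimum is at the kink where x/4 = y/2, i.e. y = (1/2)·x.
Budget: p_x·x + p_y·(1/2)·x = M, so (4·p_x + 2·p_y)·x = 4·M.
Demand: x*(p_x,p_y,M) = 4·M/(4·p_x + 2·p_y), y* = 2·M/(4·p_x + 2·p_y).
Here 4·34.36 + 2·11 = 159.44, giving y* = 0.7777.
At M' = 201.5: y* = 2.5276. Change: 2.5276 − 0.7777 = 1.7499.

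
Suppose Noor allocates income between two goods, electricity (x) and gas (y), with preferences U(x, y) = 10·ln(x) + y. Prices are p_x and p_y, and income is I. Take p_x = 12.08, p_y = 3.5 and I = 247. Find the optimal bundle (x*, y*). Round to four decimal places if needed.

So x*(p_x,p_y) = 10·p_y/p_x, independent of income; and y* = (I − 10·p_y)/p_y.
At the given prices: x* = 10·3.5/12.08 = 2.8974, and y* = 60.5714.

x* = 2.8974, y* = 60.5714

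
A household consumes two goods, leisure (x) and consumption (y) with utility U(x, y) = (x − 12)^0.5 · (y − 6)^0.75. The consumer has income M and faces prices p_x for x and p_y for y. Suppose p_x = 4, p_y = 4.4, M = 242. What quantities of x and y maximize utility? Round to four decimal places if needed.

x* = 28.76, y* = 28.8545

This is Cobb-Douglas in (x−12, y−6): tangency gives 0.5·p_y·(y−6) = 0.75·p_x·(x−12).
Substituting into the budget: x* = 12 + 0.4·(M − 12·p_x − 6·p_y)/p_x, and y* = 6 + 0.6·(…)/p_y.
Discretionary income = 242 − 12·4 − 6·4.4 = 167.6; x* = 12 + 0.4·167.6/4 = 28.76; y* = 6 + 0.6·167.6/4.4 = 28.8545.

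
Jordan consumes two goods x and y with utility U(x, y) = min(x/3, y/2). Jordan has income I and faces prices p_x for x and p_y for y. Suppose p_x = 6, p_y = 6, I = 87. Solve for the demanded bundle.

With perfect complements, no substitution: consume in ratio x:y = 3:2.
Budget: p_x·x + p_y·(2/3)·x = I, so (3·p_x + 2·p_y)·x = 3·I.
Demand: x*(p_x,p_y,I) = 3·I/(3·p_x + 2·p_y), y* = 2·I/(3·p_x + 2·p_y).
Here 3·6 + 2·6 = 30, giving x* = 8.7 and y* = 5.8.

x* = 8.7, y* = 5.8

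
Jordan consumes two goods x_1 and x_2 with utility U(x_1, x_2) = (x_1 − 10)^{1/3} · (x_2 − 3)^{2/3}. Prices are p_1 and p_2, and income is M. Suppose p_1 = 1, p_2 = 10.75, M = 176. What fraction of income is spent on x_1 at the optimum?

share on x_1 = 0.3101

Let x_1' = x_1−10, x_2' = x_2−3. MRS = (1/2)·x_2'/x_1' = p_1/p_2.
Substituting into the budget: x_1* = 10 + 1/3·(M − 10·p_1 − 3·p_2)/p_1, and x_2* = 3 + 2/3·(…)/p_2.
Discretionary income = 176 − 10·1 − 3·10.75 = 133.75; x_1* = 10 + 1/3·133.75/1 = 54.5833; x_2* = 3 + 2/3·133.75/10.75 = 11.2946.
Expenditure on x_1: 1·54.5833 = 54.5833; share = 0.3101.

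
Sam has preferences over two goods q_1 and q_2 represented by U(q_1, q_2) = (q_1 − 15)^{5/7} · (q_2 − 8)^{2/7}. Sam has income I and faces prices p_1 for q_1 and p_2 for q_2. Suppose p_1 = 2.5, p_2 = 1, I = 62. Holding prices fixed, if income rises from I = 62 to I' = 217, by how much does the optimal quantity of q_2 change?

MRS = (5/2)·(q_2−8)/(q_1−15). Tangency with p_1/p_2 gives q_2−8 = (2/5)·(p_1/p_2)·(q_1−15).
After buying the subsistence bundle (15, 8), a share 5/7 of the remaining income goes to q_1: q_1* = 15 + 5/7·(I − 15p_1 − 8p_2)/p_1.
Discretionary income = 62 − 15·2.5 − 8·1 = 16.5; q_2* = 8 + 2/7·16.5/1 = 12.7143.
At I' = 217: q_2* = 57. Change: 57 − 12.7143 = 44.2857.

Δq_2* = 44.2857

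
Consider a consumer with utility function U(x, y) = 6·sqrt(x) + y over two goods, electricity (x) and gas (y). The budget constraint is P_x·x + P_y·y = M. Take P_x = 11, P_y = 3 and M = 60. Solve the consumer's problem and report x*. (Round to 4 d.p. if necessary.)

x* = 0.6694

Set MRS = P_x/P_y: 3·x^(−1/2) = P_x/P_y.
Solve: √x = 3·P_y/P_x, so x*(P_x,P_y) = (3·P_y/P_x)², and y* = (M − P_x·x*)/P_y.
Plugging in: x* = (3·3/11)² = 0.6694.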